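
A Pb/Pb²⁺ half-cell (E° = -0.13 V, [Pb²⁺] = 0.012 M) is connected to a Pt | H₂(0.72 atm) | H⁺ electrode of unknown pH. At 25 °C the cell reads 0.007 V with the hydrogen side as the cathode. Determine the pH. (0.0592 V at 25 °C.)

pH = 3.11

E°_cell = 0.13 V and n = 2.
log Q = n(E° − E)/0.0592 = 2×(0.13 − 0.007)/0.0592 = 4.155.
With Q = [Pb²⁺]·P(H₂) / [H⁺]^2, solving for [H⁺] gives log[H⁺] = -3.109, so pH = 3.11.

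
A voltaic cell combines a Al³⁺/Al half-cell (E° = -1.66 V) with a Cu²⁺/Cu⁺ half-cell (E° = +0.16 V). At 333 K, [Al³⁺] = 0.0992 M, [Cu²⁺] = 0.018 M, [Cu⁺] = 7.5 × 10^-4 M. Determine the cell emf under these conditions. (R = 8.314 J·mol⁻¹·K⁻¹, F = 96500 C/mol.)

The Cu²⁺/Cu⁺ couple has the higher reduction potential and acts as the cathode, so E°_cell = +0.16 − (-1.66) = 1.82 V.
Balancing electrons gives n = 3; the reaction quotient is Q = [Al³⁺]·[Cu⁺]^3/[Cu²⁺]^3 = 7.18 × 10^-6.
E = E° − (RT/nF) ln Q = 1.82 − (8.314×333)/(3×96500) × (-11.845) = 1.820 + 0.113 = 1.933 V.

1.93 V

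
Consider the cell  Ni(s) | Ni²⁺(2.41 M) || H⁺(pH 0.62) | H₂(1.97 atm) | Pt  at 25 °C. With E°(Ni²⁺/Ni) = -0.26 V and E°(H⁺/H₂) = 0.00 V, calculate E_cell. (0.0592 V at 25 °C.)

0.20 V

The hydrogen couple is the cathode, so E°_cell = 0.26 V; n = 2.
[H⁺] = 10^(−0.62) = 0.24 M, and Q = [Ni²⁺]·P(H₂) / [H⁺]^2 = 82.5.
E = E° − (0.0592/2) log Q = 0.26 − (0.0592/2)(1.916) = 0.203 V.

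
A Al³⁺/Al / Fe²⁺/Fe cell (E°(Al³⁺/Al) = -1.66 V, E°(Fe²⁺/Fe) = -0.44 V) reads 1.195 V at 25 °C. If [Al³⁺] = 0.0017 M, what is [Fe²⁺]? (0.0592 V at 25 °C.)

0.002 M

From the Nernst equation, log Q = n(E° − E)/0.0592 = 6(1.22 − 1.195)/0.0592 = 2.534, so Q = 342.
With Q = [Al³⁺]^2/[Fe²⁺]^3 and the known concentrations, [Fe²⁺]^3 in the denominator gives [Fe²⁺] = 0.002 M.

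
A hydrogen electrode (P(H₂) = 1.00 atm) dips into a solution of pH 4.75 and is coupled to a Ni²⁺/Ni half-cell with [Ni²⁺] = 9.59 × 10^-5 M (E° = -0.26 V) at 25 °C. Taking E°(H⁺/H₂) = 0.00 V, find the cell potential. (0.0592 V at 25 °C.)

0.098 V

The hydrogen couple is the cathode, so E°_cell = 0.26 V; n = 2.
[H⁺] = 10^(−4.75) = 1.8 × 10^-5 M, and Q = [Ni²⁺]·P(H₂) / [H⁺]^2 = 3.03 × 10^5.
E = E° − (0.0592/2) log Q = 0.26 − (0.0592/2)(5.482) = 0.098 V.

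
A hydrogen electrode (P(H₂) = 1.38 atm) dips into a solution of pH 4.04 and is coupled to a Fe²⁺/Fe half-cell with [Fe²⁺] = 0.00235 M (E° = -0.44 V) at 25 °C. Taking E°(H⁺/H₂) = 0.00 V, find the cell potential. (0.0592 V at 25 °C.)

0.27 V

The hydrogen couple is the cathode, so E°_cell = 0.44 V; n = 2.
[H⁺] = 10^(−4.04) = 9.1 × 10^-5 M, and Q = [Fe²⁺]·P(H₂) / [H⁺]^2 = 3.9 × 10^5.
E = E° − (0.0592/2) log Q = 0.44 − (0.0592/2)(5.591) = 0.275 V.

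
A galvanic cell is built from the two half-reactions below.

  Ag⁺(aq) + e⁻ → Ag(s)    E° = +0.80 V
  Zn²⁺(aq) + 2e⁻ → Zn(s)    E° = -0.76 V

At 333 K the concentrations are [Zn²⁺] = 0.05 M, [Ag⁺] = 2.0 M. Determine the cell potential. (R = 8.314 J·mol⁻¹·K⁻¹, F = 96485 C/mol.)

1.62 V

The Ag⁺/Ag couple has the higher reduction potential and acts as the cathode, so E°_cell = +0.80 − (-0.76) = 1.56 V.
Balancing electrons gives n = 2; the reaction quotient is Q = [Zn²⁺]/[Ag⁺]^2 = 0.0125.
E = E° − (RT/nF) ln Q = 1.56 − (8.314×333)/(2×96485) × (-4.382) = 1.560 + 0.063 = 1.623 V.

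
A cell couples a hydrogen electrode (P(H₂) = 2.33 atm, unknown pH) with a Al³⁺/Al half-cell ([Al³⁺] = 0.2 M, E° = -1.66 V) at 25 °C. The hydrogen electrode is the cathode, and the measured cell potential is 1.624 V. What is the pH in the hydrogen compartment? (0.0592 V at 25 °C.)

E°_cell = 1.66 V and n = 6.
log Q = n(E° − E)/0.0592 = 6×(1.66 − 1.624)/0.0592 = 3.649.
With Q = [Al³⁺]^2·P(H₂)^3 / [H⁺]^6, solving for [H⁺] gives log[H⁺] = -0.657, so pH = 0.66.

pH = 0.66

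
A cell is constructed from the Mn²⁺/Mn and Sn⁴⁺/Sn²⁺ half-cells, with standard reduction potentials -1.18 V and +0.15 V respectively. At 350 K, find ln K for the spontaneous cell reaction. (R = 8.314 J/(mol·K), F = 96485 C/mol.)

E°_cell = +0.15 − (-1.18) = 1.33 V, with n = 2 electrons transferred.
At equilibrium E = 0, so the Nernst equation gives ln K = nFE°/RT = (2)(96485)(1.33)/((8.314)(350)) = 88.20.

ln K = 88.2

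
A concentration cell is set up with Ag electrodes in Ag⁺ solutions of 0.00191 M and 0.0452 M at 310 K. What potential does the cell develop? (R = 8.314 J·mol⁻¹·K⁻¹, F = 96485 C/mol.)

0.085 V

Both half-cells are Ag⁺/Ag, so E°_cell = 0. The concentrated side is the cathode; the cell reaction moves Ag⁺ from high to low concentration with n = 1.
Q = [Ag⁺]_dilute/[Ag⁺]_conc = 0.00191/0.0452 = 0.0423.
E = 0 − (RT/nF) ln Q = −((8.314×310)/(1×96485))(-3.164) = 0.0845 V.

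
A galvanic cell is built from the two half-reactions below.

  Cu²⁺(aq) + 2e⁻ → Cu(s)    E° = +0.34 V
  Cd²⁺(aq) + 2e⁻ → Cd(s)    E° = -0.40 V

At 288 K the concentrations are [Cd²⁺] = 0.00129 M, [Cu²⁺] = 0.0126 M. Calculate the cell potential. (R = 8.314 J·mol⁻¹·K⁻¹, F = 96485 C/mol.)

The Cu²⁺/Cu couple has the higher reduction potential and acts as the cathode, so E°_cell = +0.34 − (-0.40) = 0.74 V.
Balancing electrons gives n = 2; the reaction quotient is Q = [Cd²⁺]/[Cu²⁺] = 0.102.
E = E° − (RT/nF) ln Q = 0.74 − (8.314×288)/(2×96485) × (-2.279) = 0.740 + 0.028 = 0.768 V.

0.768 V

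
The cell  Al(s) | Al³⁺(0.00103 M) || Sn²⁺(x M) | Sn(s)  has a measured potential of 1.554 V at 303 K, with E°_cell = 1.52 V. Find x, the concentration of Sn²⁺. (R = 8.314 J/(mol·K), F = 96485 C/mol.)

From the Nernst equation, ln Q = nF(E° − E)/RT = 6×96485×(1.52 − 1.554)/(8.314×303) = -7.813, so Q = 4.04 × 10^-4.
With Q = [Al³⁺]^2/[Sn²⁺]^3 and the known concentrations, [Sn²⁺]^3 in the denominator gives [Sn²⁺] = 0.14 M.

0.14 M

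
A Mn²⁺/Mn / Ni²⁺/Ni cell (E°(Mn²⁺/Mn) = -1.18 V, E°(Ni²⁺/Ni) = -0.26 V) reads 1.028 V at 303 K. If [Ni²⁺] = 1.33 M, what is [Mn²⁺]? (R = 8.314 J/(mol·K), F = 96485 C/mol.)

3.4 × 10^-4 M

From the Nernst equation, ln Q = nF(E° − E)/RT = 2×96485×(0.92 − 1.028)/(8.314×303) = -8.273, so Q = 2.55 × 10^-4.
With Q = [Mn²⁺]/[Ni²⁺] and the known concentrations, [Mn²⁺] in the numerator gives [Mn²⁺] = 3.4 × 10^-4 M.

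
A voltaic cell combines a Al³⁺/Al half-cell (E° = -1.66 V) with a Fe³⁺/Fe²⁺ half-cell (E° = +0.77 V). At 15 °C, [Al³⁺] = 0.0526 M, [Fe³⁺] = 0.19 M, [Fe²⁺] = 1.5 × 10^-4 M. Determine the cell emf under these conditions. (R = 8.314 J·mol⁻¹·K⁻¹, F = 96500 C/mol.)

The Fe³⁺/Fe²⁺ couple has the higher reduction potential and acts as the cathode, so E°_cell = +0.77 − (-1.66) = 2.43 V.
Balancing electrons gives n = 3; the reaction quotient is Q = [Al³⁺]·[Fe²⁺]^3/[Fe³⁺]^3 = 2.59 × 10^-11.
E = E° − (RT/nF) ln Q = 2.43 − (8.314×288)/(3×96500) × (-24.377) = 2.430 + 0.202 = 2.632 V.

2.63 V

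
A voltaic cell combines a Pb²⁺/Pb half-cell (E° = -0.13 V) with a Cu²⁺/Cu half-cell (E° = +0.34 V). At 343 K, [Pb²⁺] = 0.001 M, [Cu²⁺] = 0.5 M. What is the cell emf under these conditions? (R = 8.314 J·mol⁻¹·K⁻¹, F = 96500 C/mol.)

The Cu²⁺/Cu couple has the higher reduction potential and acts as the cathode, so E°_cell = +0.34 − (-0.13) = 0.47 V.
Balancing electrons gives n = 2; the reaction quotient is Q = [Pb²⁺]/[Cu²⁺] = 0.00200.
E = E° − (RT/nF) ln Q = 0.47 − (8.314×343)/(2×96500) × (-6.215) = 0.470 + 0.092 = 0.562 V.

0.562 V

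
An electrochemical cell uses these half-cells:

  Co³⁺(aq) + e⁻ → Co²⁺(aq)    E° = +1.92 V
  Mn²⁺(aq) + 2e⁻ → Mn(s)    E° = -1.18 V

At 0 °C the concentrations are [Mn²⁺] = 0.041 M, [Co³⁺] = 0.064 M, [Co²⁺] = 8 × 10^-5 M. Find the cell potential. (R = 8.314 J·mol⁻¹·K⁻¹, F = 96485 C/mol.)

The Co³⁺/Co²⁺ couple has the higher reduction potential and acts as the cathode, so E°_cell = +1.92 − (-1.18) = 3.10 V.
Balancing electrons gives n = 2; the reaction quotient is Q = [Mn²⁺]·[Co²⁺]^2/[Co³⁺]^2 = 6.41 × 10^-8.
E = E° − (RT/nF) ln Q = 3.10 − (8.314×273)/(2×96485) × (-16.563) = 3.100 + 0.195 = 3.295 V.

3.29 V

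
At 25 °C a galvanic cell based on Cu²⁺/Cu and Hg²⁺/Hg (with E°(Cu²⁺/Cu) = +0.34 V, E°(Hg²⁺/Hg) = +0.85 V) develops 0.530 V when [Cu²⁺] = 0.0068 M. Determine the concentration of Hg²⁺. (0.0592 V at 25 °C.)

0.032 M

From the Nernst equation, log Q = n(E° − E)/0.0592 = 2(0.51 − 0.530)/0.0592 = -0.676, so Q = 0.211.
With Q = [Cu²⁺]/[Hg²⁺] and the known concentrations, [Hg²⁺] in the denominator gives [Hg²⁺] = 0.032 M.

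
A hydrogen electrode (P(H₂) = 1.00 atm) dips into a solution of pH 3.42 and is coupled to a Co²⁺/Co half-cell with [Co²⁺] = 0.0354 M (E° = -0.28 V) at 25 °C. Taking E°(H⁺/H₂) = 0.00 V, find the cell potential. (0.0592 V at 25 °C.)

The hydrogen couple is the cathode, so E°_cell = 0.28 V; n = 2.
[H⁺] = 10^(−3.42) = 3.8 × 10^-4 M, and Q = [Co²⁺]·P(H₂) / [H⁺]^2 = 2.45 × 10^5.
E = E° − (0.0592/2) log Q = 0.28 − (0.0592/2)(5.389) = 0.120 V.

0.12 V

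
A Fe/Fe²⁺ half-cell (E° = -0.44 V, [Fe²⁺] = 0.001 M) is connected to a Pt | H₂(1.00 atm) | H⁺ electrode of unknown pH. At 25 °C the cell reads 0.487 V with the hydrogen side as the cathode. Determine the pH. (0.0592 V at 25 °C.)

E°_cell = 0.44 V and n = 2.
log Q = n(E° − E)/0.0592 = 2×(0.44 − 0.487)/0.0592 = -1.588.
With Q = [Fe²⁺]·P(H₂) / [H⁺]^2, solving for [H⁺] gives log[H⁺] = -0.706, so pH = 0.71.

pH = 0.71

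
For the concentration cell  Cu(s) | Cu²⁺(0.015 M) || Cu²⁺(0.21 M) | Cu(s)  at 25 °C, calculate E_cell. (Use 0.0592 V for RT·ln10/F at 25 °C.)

Both half-cells are Cu²⁺/Cu, so E°_cell = 0. The concentrated side is the cathode; the cell reaction moves Cu²⁺ from high to low concentration with n = 2.
Q = [Cu²⁺]_dilute/[Cu²⁺]_conc = 0.015/0.21 = 0.0714.
E = 0 − (0.0592/2) log Q = −(0.0592/2)(-1.146) = 0.0339 V.

0.034 V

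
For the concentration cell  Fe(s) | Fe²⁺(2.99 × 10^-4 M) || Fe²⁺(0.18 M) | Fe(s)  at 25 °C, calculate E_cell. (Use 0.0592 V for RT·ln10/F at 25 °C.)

Both half-cells are Fe²⁺/Fe, so E°_cell = 0. The concentrated side is the cathode; the cell reaction moves Fe²⁺ from high to low concentration with n = 2.
Q = [Fe²⁺]_dilute/[Fe²⁺]_conc = 2.99 × 10^-4/0.18 = 0.00166.
E = 0 − (0.0592/2) log Q = −(0.0592/2)(-2.780) = 0.0823 V.

0.082 V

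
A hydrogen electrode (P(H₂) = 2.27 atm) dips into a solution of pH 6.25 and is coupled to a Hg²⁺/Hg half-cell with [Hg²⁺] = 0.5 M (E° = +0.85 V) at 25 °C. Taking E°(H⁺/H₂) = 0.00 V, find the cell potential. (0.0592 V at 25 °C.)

The Hg²⁺/Hg couple is the cathode, so E°_cell = 0.85 V; n = 2.
[H⁺] = 10^(−6.25) = 5.6 × 10^-7 M, and Q = [H⁺]^2 / ([Hg²⁺]·P(H₂)) = 2.79 × 10^-13.
E = E° − (0.0592/2) log Q = 0.85 − (0.0592/2)(-12.555) = 1.222 V.

1.22 V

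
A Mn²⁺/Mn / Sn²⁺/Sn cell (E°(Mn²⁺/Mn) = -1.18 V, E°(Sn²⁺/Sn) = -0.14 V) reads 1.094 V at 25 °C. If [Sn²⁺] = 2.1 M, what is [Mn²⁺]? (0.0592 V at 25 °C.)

0.031 M

From the Nernst equation, log Q = n(E° − E)/0.0592 = 2(1.04 − 1.094)/0.0592 = -1.824, so Q = 0.0150.
With Q = [Mn²⁺]/[Sn²⁺] and the known concentrations, [Mn²⁺] in the numerator gives [Mn²⁺] = 0.031 M.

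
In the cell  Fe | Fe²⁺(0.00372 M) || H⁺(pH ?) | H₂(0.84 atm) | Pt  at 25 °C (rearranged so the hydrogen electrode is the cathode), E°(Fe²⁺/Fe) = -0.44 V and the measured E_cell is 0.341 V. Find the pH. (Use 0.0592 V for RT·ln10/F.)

E°_cell = 0.44 V and n = 2.
log Q = n(E° − E)/0.0592 = 2×(0.44 − 0.341)/0.0592 = 3.345.
With Q = [Fe²⁺]·P(H₂) / [H⁺]^2, solving for [H⁺] gives log[H⁺] = -2.925, so pH = 2.92.

pH = 2.92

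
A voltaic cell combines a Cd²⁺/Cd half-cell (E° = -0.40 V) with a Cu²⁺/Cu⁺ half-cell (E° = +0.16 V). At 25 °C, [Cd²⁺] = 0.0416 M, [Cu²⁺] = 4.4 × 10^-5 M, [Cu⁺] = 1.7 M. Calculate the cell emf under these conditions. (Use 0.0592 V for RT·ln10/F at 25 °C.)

0.329 V

The Cu²⁺/Cu⁺ couple has the higher reduction potential and acts as the cathode, so E°_cell = +0.16 − (-0.40) = 0.56 V.
Balancing electrons gives n = 2; the reaction quotient is Q = [Cd²⁺]·[Cu⁺]^2/[Cu²⁺]^2 = 6.21 × 10^7.
At 25 °C, E = E° − (0.0592/n) log Q = 0.56 − (0.0592/2)(7.793) = 0.560 − 0.231 = 0.329 V.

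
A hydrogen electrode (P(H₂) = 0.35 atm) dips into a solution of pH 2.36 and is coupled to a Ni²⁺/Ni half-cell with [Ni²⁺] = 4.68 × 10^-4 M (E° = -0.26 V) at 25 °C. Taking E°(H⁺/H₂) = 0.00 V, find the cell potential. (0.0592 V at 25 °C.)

0.23 V

The hydrogen couple is the cathode, so E°_cell = 0.26 V; n = 2.
[H⁺] = 10^(−2.36) = 0.0044 M, and Q = [Ni²⁺]·P(H₂) / [H⁺]^2 = 8.60.
E = E° − (0.0592/2) log Q = 0.26 − (0.0592/2)(0.934) = 0.232 V.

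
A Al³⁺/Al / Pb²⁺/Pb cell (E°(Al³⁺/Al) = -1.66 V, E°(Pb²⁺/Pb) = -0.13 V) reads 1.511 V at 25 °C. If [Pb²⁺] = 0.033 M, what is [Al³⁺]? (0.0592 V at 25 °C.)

From the Nernst equation, log Q = n(E° − E)/0.0592 = 6(1.53 − 1.511)/0.0592 = 1.926, so Q = 84.3.
With Q = [Al³⁺]^2/[Pb²⁺]^3 and the known concentrations, [Al³⁺]^2 in the numerator gives [Al³⁺] = 0.055 M.

0.055 M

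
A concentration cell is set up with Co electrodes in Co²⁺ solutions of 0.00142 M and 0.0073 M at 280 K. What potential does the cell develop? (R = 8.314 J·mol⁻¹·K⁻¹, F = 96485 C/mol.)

Both half-cells are Co²⁺/Co, so E°_cell = 0. The concentrated side is the cathode; the cell reaction moves Co²⁺ from high to low concentration with n = 2.
Q = [Co²⁺]_dilute/[Co²⁺]_conc = 0.00142/0.0073 = 0.195.
E = 0 − (RT/nF) ln Q = −((8.314×280)/(2×96485))(-1.637) = 0.0197 V.

0.020 V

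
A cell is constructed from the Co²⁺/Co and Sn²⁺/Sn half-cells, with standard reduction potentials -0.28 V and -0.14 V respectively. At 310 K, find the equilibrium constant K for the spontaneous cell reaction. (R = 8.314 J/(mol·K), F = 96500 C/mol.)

3.6 × 10^4

E°_cell = -0.14 − (-0.28) = 0.14 V, with n = 2 electrons transferred.
At equilibrium E = 0, so the Nernst equation gives ln K = nFE°/RT = (2)(96500)(0.14)/((8.314)(310)) = 10.48.
K = e^10.48 = 3.6 × 10^4.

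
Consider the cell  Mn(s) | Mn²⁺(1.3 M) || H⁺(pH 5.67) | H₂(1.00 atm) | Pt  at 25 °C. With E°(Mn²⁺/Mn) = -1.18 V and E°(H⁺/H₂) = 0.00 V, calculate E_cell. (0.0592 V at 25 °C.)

The hydrogen couple is the cathode, so E°_cell = 1.18 V; n = 2.
[H⁺] = 10^(−5.67) = 2.1 × 10^-6 M, and Q = [Mn²⁺]·P(H₂) / [H⁺]^2 = 2.84 × 10^11.
E = E° − (0.0592/2) log Q = 1.18 − (0.0592/2)(11.454) = 0.841 V.

0.84 V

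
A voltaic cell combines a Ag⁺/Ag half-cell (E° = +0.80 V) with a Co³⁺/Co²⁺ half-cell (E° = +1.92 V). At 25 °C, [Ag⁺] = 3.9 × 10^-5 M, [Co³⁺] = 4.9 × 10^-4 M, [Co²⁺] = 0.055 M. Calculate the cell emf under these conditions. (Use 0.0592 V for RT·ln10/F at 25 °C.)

The Co³⁺/Co²⁺ couple has the higher reduction potential and acts as the cathode, so E°_cell = +1.92 − (+0.80) = 1.12 V.
Balancing electrons gives n = 1; the reaction quotient is Q = [Ag⁺]·[Co²⁺]/[Co³⁺] = 0.00438.
At 25 °C, E = E° − (0.0592/n) log Q = 1.12 − (0.0592/1)(-2.359) = 1.120 + 0.140 = 1.260 V.

1.26 V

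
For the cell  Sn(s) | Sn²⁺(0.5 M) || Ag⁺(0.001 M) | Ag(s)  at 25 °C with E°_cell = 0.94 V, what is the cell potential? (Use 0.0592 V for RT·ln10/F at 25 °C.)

Balancing electrons gives n = 2; the reaction quotient is Q = [Sn²⁺]/[Ag⁺]^2 = 5 × 10^5.
At 25 °C, E = E° − (0.0592/n) log Q = 0.94 − (0.0592/2)(5.699) = 0.940 − 0.169 = 0.771 V.

0.771 V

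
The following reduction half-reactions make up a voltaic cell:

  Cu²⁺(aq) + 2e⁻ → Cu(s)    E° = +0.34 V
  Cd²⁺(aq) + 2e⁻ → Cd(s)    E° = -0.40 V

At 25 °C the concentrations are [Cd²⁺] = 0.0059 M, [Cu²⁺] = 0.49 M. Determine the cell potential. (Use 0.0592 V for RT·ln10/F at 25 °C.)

The Cu²⁺/Cu couple has the higher reduction potential and acts as the cathode, so E°_cell = +0.34 − (-0.40) = 0.74 V.
Balancing electrons gives n = 2; the reaction quotient is Q = [Cd²⁺]/[Cu²⁺] = 0.0120.
At 25 °C, E = E° − (0.0592/n) log Q = 0.74 − (0.0592/2)(-1.919) = 0.740 + 0.057 = 0.797 V.

0.797 V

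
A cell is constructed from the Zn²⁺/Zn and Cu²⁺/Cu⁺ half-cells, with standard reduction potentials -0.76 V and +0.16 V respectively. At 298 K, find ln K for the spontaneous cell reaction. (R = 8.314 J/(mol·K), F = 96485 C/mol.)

E°_cell = +0.16 − (-0.76) = 0.92 V, with n = 2 electrons transferred.
At equilibrium E = 0, so the Nernst equation gives ln K = nFE°/RT = (2)(96485)(0.92)/((8.314)(298)) = 71.66.

ln K = 71.7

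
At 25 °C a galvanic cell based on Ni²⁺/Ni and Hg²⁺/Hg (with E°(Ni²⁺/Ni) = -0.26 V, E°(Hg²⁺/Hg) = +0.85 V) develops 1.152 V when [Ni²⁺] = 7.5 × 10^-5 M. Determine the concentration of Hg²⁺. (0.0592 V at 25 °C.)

0.002 M

From the Nernst equation, log Q = n(E° − E)/0.0592 = 2(1.11 − 1.152)/0.0592 = -1.419, so Q = 0.0381.
With Q = [Ni²⁺]/[Hg²⁺] and the known concentrations, [Hg²⁺] in the denominator gives [Hg²⁺] = 0.002 M.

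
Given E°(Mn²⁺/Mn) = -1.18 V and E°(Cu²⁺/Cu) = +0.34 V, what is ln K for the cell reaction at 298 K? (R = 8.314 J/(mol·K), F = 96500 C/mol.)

ln K = 118.4

E°_cell = +0.34 − (-1.18) = 1.52 V, with n = 2 electrons transferred.
At equilibrium E = 0, so the Nernst equation gives ln K = nFE°/RT = (2)(96500)(1.52)/((8.314)(298)) = 118.41.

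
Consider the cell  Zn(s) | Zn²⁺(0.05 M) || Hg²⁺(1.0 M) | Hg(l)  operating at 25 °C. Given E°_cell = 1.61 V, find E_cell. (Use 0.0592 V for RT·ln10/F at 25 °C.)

1.65 V

Balancing electrons gives n = 2; the reaction quotient is Q = [Zn²⁺]/[Hg²⁺] = 0.0500.
At 25 °C, E = E° − (0.0592/n) log Q = 1.61 − (0.0592/2)(-1.301) = 1.610 + 0.039 = 1.649 V.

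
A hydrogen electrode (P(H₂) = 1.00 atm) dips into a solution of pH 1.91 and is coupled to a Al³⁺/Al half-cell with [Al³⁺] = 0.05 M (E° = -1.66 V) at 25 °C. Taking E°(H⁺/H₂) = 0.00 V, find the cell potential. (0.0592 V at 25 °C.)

1.57 V

The hydrogen couple is the cathode, so E°_cell = 1.66 V; n = 6.
[H⁺] = 10^(−1.91) = 0.012 M, and Q = [Al³⁺]^2·P(H₂)^3 / [H⁺]^6 = 7.21 × 10^8.
E = E° − (0.0592/6) log Q = 1.66 − (0.0592/6)(8.858) = 1.573 V.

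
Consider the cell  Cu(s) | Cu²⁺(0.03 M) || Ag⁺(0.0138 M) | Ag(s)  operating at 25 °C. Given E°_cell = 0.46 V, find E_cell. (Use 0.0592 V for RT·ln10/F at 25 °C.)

0.395 V

Balancing electrons gives n = 2; the reaction quotient is Q = [Cu²⁺]/[Ag⁺]^2 = 158.
At 25 °C, E = E° − (0.0592/n) log Q = 0.46 − (0.0592/2)(2.197) = 0.460 − 0.065 = 0.395 V.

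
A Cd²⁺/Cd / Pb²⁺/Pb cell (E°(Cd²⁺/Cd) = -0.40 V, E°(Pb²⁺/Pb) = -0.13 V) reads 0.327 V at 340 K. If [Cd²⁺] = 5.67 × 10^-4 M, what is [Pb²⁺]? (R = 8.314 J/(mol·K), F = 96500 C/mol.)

0.028 M

From the Nernst equation, ln Q = nF(E° − E)/RT = 2×96500×(0.27 − 0.327)/(8.314×340) = -3.892, so Q = 0.0204.
With Q = [Cd²⁺]/[Pb²⁺] and the known concentrations, [Pb²⁺] in the denominator gives [Pb²⁺] = 0.028 M.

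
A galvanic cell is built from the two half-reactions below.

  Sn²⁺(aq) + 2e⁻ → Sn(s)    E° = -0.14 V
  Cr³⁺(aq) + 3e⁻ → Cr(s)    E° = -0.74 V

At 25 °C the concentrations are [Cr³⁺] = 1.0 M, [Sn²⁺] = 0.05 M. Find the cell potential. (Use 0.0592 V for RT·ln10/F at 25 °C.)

0.561 V

The Sn²⁺/Sn couple has the higher reduction potential and acts as the cathode, so E°_cell = -0.14 − (-0.74) = 0.60 V.
Balancing electrons gives n = 6; the reaction quotient is Q = [Cr³⁺]^2/[Sn²⁺]^3 = 8000.
At 25 °C, E = E° − (0.0592/n) log Q = 0.60 − (0.0592/6)(3.903) = 0.600 − 0.039 = 0.561 V.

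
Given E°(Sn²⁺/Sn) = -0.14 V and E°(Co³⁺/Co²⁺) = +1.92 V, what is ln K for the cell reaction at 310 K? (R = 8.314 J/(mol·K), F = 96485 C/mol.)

ln K = 154.2

E°_cell = +1.92 − (-0.14) = 2.06 V, with n = 2 electrons transferred.
At equilibrium E = 0, so the Nernst equation gives ln K = nFE°/RT = (2)(96485)(2.06)/((8.314)(310)) = 154.24.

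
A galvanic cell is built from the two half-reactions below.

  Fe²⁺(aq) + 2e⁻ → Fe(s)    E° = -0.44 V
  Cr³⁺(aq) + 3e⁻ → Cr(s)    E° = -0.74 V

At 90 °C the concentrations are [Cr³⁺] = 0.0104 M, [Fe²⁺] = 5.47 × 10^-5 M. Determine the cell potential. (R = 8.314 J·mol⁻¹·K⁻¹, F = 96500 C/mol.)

0.194 V

The Fe²⁺/Fe couple has the higher reduction potential and acts as the cathode, so E°_cell = -0.44 − (-0.74) = 0.30 V.
Balancing electrons gives n = 6; the reaction quotient is Q = [Cr³⁺]^2/[Fe²⁺]^3 = 6.61 × 10^8.
E = E° − (RT/nF) ln Q = 0.30 − (8.314×363)/(6×96500) × (20.309) = 0.300 − 0.106 = 0.194 V.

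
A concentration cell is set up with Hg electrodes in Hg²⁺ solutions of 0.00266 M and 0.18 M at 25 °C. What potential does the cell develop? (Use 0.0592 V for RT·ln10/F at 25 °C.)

0.054 V

Both half-cells are Hg²⁺/Hg, so E°_cell = 0. The concentrated side is the cathode; the cell reaction moves Hg²⁺ from high to low concentration with n = 2.
Q = [Hg²⁺]_dilute/[Hg²⁺]_conc = 0.00266/0.18 = 0.0148.
E = 0 − (0.0592/2) log Q = −(0.0592/2)(-1.830) = 0.0542 V.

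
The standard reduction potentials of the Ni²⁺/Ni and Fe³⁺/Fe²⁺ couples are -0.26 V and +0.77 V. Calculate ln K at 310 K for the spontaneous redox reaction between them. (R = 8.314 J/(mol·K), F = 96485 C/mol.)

E°_cell = +0.77 − (-0.26) = 1.03 V, with n = 2 electrons transferred.
At equilibrium E = 0, so the Nernst equation gives ln K = nFE°/RT = (2)(96485)(1.03)/((8.314)(310)) = 77.12.

ln K = 77.1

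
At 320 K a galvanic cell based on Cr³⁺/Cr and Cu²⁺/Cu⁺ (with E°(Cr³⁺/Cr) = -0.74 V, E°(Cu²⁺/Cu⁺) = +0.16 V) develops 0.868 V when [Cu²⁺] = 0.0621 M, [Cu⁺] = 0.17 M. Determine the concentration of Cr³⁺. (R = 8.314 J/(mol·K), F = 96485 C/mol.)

From the Nernst equation, ln Q = nF(E° − E)/RT = 3×96485×(0.90 − 0.868)/(8.314×320) = 3.482, so Q = 32.5.
With Q = [Cr³⁺]·[Cu⁺]^3/[Cu²⁺]^3 and the known concentrations, [Cr³⁺] in the numerator gives [Cr³⁺] = 1.6 M.

1.6 M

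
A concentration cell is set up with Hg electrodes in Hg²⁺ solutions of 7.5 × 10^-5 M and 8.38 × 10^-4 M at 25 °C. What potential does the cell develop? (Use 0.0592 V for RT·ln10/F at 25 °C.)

0.031 V

Both half-cells are Hg²⁺/Hg, so E°_cell = 0. The concentrated side is the cathode; the cell reaction moves Hg²⁺ from high to low concentration with n = 2.
Q = [Hg²⁺]_dilute/[Hg²⁺]_conc = 7.5 × 10^-5/8.38 × 10^-4 = 0.0895.
E = 0 − (0.0592/2) log Q = −(0.0592/2)(-1.048) = 0.0310 V.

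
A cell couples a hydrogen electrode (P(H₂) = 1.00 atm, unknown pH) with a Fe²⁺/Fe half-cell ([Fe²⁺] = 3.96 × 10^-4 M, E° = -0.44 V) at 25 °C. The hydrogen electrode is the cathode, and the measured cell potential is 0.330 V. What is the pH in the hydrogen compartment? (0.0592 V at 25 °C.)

E°_cell = 0.44 V and n = 2.
log Q = n(E° − E)/0.0592 = 2×(0.44 − 0.330)/0.0592 = 3.716.
With Q = [Fe²⁺]·P(H₂) / [H⁺]^2, solving for [H⁺] gives log[H⁺] = -3.559, so pH = 3.56.

pH = 3.56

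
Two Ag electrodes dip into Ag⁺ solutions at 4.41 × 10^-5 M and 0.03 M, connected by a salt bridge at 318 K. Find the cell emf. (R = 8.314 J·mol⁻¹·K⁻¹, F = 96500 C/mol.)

Both half-cells are Ag⁺/Ag, so E°_cell = 0. The concentrated side is the cathode; the cell reaction moves Ag⁺ from high to low concentration with n = 1.
Q = [Ag⁺]_dilute/[Ag⁺]_conc = 4.41 × 10^-5/0.03 = 0.00147.
E = 0 − (RT/nF) ln Q = −((8.314×318)/(1×96500))(-6.522) = 0.1787 V.

0.18 V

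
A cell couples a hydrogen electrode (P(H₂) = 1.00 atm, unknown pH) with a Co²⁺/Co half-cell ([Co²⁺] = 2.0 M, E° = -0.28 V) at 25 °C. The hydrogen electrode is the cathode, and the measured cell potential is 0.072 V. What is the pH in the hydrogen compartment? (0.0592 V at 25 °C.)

E°_cell = 0.28 V and n = 2.
log Q = n(E° − E)/0.0592 = 2×(0.28 − 0.072)/0.0592 = 7.027.
With Q = [Co²⁺]·P(H₂) / [H⁺]^2, solving for [H⁺] gives log[H⁺] = -3.363, so pH = 3.36.

pH = 3.36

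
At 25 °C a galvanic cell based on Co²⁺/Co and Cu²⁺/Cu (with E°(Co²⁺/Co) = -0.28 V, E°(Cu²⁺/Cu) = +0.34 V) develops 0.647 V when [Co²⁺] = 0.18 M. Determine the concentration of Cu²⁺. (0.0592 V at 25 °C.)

From the Nernst equation, log Q = n(E° − E)/0.0592 = 2(0.62 − 0.647)/0.0592 = -0.912, so Q = 0.122.
With Q = [Co²⁺]/[Cu²⁺] and the known concentrations, [Cu²⁺] in the denominator gives [Cu²⁺] = 1.5 M.

1.5 M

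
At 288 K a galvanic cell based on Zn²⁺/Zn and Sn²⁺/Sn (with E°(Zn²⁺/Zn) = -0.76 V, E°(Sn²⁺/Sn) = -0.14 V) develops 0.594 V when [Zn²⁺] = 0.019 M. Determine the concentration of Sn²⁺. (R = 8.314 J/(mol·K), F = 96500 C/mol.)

From the Nernst equation, ln Q = nF(E° − E)/RT = 2×96500×(0.62 − 0.594)/(8.314×288) = 2.096, so Q = 8.13.
With Q = [Zn²⁺]/[Sn²⁺] and the known concentrations, [Sn²⁺] in the denominator gives [Sn²⁺] = 0.0023 M.

0.0023 M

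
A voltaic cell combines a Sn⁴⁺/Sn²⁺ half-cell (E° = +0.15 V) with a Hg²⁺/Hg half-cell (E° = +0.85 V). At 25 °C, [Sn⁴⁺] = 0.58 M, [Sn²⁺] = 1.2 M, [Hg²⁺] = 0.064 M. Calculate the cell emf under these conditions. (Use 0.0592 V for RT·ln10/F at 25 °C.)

The Hg²⁺/Hg couple has the higher reduction potential and acts as the cathode, so E°_cell = +0.85 − (+0.15) = 0.70 V.
Balancing electrons gives n = 2; the reaction quotient is Q = [Sn⁴⁺]/([Sn²⁺]·[Hg²⁺]) = 7.55.
At 25 °C, E = E° − (0.0592/n) log Q = 0.70 − (0.0592/2)(0.878) = 0.700 − 0.026 = 0.674 V.

0.674 V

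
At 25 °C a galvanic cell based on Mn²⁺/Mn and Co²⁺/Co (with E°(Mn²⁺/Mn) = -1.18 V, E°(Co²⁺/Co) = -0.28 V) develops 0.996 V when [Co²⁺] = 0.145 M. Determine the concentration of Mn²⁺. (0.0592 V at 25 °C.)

8.3 × 10^-5 M

From the Nernst equation, log Q = n(E° − E)/0.0592 = 2(0.90 − 0.996)/0.0592 = -3.243, so Q = 5.71 × 10^-4.
With Q = [Mn²⁺]/[Co²⁺] and the known concentrations, [Mn²⁺] in the numerator gives [Mn²⁺] = 8.3 × 10^-5 M.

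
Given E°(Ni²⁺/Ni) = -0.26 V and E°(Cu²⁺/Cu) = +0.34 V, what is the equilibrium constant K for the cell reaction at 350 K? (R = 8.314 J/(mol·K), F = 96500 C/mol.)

E°_cell = +0.34 − (-0.26) = 0.60 V, with n = 2 electrons transferred.
At equilibrium E = 0, so the Nernst equation gives ln K = nFE°/RT = (2)(96500)(0.60)/((8.314)(350)) = 39.80.
K = e^39.80 = 1.9 × 10^17.

1.9 × 10^17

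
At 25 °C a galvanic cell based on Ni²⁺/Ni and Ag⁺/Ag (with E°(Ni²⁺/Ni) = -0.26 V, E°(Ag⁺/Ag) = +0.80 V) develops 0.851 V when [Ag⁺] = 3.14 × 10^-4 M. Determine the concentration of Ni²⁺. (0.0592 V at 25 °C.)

From the Nernst equation, log Q = n(E° − E)/0.0592 = 2(1.06 − 0.851)/0.0592 = 7.061, so Q = 1.15 × 10^7.
With Q = [Ni²⁺]/[Ag⁺]^2 and the known concentrations, [Ni²⁺] in the numerator gives [Ni²⁺] = 1.1 M.

1.1 M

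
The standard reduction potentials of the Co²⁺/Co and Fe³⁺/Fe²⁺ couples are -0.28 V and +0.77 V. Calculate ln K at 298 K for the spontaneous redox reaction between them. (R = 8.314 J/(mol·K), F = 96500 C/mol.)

ln K = 81.8

E°_cell = +0.77 − (-0.28) = 1.05 V, with n = 2 electrons transferred.
At equilibrium E = 0, so the Nernst equation gives ln K = nFE°/RT = (2)(96500)(1.05)/((8.314)(298)) = 81.79.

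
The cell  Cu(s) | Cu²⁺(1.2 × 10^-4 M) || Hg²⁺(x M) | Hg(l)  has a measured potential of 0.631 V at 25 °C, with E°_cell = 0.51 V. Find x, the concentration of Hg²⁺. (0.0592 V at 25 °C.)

From the Nernst equation, log Q = n(E° − E)/0.0592 = 2(0.51 − 0.631)/0.0592 = -4.088, so Q = 8.17 × 10^-5.
With Q = [Cu²⁺]/[Hg²⁺] and the known concentrations, [Hg²⁺] in the denominator gives [Hg²⁺] = 1.5 M.

1.5 M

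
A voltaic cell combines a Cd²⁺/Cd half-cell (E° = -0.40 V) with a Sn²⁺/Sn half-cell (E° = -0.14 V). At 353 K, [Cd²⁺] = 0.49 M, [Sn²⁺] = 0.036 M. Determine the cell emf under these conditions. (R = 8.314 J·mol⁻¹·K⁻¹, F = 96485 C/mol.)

0.220 V

The Sn²⁺/Sn couple has the higher reduction potential and acts as the cathode, so E°_cell = -0.14 − (-0.40) = 0.26 V.
Balancing electrons gives n = 2; the reaction quotient is Q = [Cd²⁺]/[Sn²⁺] = 13.6.
E = E° − (RT/nF) ln Q = 0.26 − (8.314×353)/(2×96485) × (2.611) = 0.260 − 0.040 = 0.220 V.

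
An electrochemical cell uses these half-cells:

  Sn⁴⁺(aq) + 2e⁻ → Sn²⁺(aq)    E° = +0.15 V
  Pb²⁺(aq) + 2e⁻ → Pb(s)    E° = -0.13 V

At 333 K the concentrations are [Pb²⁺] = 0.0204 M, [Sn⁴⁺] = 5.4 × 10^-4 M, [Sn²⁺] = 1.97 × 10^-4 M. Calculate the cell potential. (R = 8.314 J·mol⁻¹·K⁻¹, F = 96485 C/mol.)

0.350 V

The Sn⁴⁺/Sn²⁺ couple has the higher reduction potential and acts as the cathode, so E°_cell = +0.15 − (-0.13) = 0.28 V.
Balancing electrons gives n = 2; the reaction quotient is Q = [Pb²⁺]·[Sn²⁺]/[Sn⁴⁺] = 0.00744.
E = E° − (RT/nF) ln Q = 0.28 − (8.314×333)/(2×96485) × (-4.901) = 0.280 + 0.070 = 0.350 V.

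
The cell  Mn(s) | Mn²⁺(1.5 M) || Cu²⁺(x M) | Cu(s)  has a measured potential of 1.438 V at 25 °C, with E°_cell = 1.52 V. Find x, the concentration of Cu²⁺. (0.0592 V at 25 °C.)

0.0025 M

From the Nernst equation, log Q = n(E° − E)/0.0592 = 2(1.52 − 1.438)/0.0592 = 2.770, so Q = 589.
With Q = [Mn²⁺]/[Cu²⁺] and the known concentrations, [Cu²⁺] in the denominator gives [Cu²⁺] = 0.0025 M.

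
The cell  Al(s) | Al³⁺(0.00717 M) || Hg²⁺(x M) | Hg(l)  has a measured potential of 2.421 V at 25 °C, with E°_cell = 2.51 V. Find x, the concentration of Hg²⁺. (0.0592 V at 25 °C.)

3.7 × 10^-5 M

From the Nernst equation, log Q = n(E° − E)/0.0592 = 6(2.51 − 2.421)/0.0592 = 9.020, so Q = 1.05 × 10^9.
With Q = [Al³⁺]^2/[Hg²⁺]^3 and the known concentrations, [Hg²⁺]^3 in the denominator gives [Hg²⁺] = 3.7 × 10^-5 M.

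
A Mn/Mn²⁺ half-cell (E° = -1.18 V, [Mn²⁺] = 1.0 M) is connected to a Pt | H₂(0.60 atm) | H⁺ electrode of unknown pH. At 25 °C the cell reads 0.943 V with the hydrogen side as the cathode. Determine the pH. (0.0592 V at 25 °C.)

pH = 4.11

E°_cell = 1.18 V and n = 2.
log Q = n(E° − E)/0.0592 = 2×(1.18 − 0.943)/0.0592 = 8.007.
With Q = [Mn²⁺]·P(H₂) / [H⁺]^2, solving for [H⁺] gives log[H⁺] = -4.114, so pH = 4.11.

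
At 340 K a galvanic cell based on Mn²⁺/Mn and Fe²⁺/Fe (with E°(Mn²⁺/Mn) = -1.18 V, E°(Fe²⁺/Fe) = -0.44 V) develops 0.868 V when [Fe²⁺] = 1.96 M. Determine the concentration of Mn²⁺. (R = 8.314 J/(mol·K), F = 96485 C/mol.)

From the Nernst equation, ln Q = nF(E° − E)/RT = 2×96485×(0.74 − 0.868)/(8.314×340) = -8.738, so Q = 1.6 × 10^-4.
With Q = [Mn²⁺]/[Fe²⁺] and the known concentrations, [Mn²⁺] in the numerator gives [Mn²⁺] = 3.1 × 10^-4 M.

3.1 × 10^-4 M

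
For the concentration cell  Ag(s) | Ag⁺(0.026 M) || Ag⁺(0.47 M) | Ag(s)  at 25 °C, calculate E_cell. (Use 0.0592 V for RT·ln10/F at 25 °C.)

0.074 V

Both half-cells are Ag⁺/Ag, so E°_cell = 0. The concentrated side is the cathode; the cell reaction moves Ag⁺ from high to low concentration with n = 1.
Q = [Ag⁺]_dilute/[Ag⁺]_conc = 0.026/0.47 = 0.0553.
E = 0 − (0.0592/1) log Q = −(0.0592/1)(-1.257) = 0.0744 V.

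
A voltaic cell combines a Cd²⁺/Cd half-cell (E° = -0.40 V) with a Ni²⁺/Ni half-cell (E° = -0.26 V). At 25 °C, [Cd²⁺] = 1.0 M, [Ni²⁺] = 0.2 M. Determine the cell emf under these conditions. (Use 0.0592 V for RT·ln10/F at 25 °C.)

0.119 V

The Ni²⁺/Ni couple has the higher reduction potential and acts as the cathode, so E°_cell = -0.26 − (-0.40) = 0.14 V.
Balancing electrons gives n = 2; the reaction quotient is Q = [Cd²⁺]/[Ni²⁺] = 5.00.
At 25 °C, E = E° − (0.0592/n) log Q = 0.14 − (0.0592/2)(0.699) = 0.140 − 0.021 = 0.119 V.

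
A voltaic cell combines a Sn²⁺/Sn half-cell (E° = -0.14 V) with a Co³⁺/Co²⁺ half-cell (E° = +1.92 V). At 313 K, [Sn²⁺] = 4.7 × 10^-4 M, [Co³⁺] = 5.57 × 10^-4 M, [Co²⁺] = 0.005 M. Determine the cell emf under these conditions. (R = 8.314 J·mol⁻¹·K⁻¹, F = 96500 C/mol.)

2.10 V

The Co³⁺/Co²⁺ couple has the higher reduction potential and acts as the cathode, so E°_cell = +1.92 − (-0.14) = 2.06 V.
Balancing electrons gives n = 2; the reaction quotient is Q = [Sn²⁺]·[Co²⁺]^2/[Co³⁺]^2 = 0.0379.
E = E° − (RT/nF) ln Q = 2.06 − (8.314×313)/(2×96500) × (-3.274) = 2.060 + 0.044 = 2.104 V.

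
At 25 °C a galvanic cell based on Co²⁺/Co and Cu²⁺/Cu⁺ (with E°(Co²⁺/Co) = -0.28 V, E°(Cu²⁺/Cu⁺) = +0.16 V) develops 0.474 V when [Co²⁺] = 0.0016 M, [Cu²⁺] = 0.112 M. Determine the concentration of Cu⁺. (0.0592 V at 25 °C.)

0.75 M

From the Nernst equation, log Q = n(E° − E)/0.0592 = 2(0.44 − 0.474)/0.0592 = -1.149, so Q = 0.0710.
With Q = [Co²⁺]·[Cu⁺]^2/[Cu²⁺]^2 and the known concentrations, [Cu⁺]^2 in the numerator gives [Cu⁺] = 0.75 M.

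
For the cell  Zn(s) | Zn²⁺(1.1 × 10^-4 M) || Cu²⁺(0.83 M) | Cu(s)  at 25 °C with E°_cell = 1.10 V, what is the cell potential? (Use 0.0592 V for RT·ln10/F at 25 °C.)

1.21 V

Balancing electrons gives n = 2; the reaction quotient is Q = [Zn²⁺]/[Cu²⁺] = 1.33 × 10^-4.
At 25 °C, E = E° − (0.0592/n) log Q = 1.10 − (0.0592/2)(-3.878) = 1.100 + 0.115 = 1.215 V.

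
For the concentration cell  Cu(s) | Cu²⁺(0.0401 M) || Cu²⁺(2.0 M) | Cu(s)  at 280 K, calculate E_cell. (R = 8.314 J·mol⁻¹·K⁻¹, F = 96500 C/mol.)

0.047 V

Both half-cells are Cu²⁺/Cu, so E°_cell = 0. The concentrated side is the cathode; the cell reaction moves Cu²⁺ from high to low concentration with n = 2.
Q = [Cu²⁺]_dilute/[Cu²⁺]_conc = 0.0401/2.0 = 0.0200.
E = 0 − (RT/nF) ln Q = −((8.314×280)/(2×96500))(-3.910) = 0.0472 V.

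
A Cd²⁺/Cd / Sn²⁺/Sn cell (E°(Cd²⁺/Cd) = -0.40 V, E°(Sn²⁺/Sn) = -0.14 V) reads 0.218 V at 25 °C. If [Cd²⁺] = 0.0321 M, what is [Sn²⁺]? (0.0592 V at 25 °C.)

From the Nernst equation, log Q = n(E° − E)/0.0592 = 2(0.26 − 0.218)/0.0592 = 1.419, so Q = 26.2.
With Q = [Cd²⁺]/[Sn²⁺] and the known concentrations, [Sn²⁺] in the denominator gives [Sn²⁺] = 0.0012 M.

0.0012 M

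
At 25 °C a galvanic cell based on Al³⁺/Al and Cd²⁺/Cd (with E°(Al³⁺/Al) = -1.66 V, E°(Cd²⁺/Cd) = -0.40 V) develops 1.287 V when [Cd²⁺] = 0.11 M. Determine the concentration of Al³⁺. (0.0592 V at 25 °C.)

0.0016 M

From the Nernst equation, log Q = n(E° − E)/0.0592 = 6(1.26 − 1.287)/0.0592 = -2.736, so Q = 0.00183.
With Q = [Al³⁺]^2/[Cd²⁺]^3 and the known concentrations, [Al³⁺]^2 in the numerator gives [Al³⁺] = 0.0016 M.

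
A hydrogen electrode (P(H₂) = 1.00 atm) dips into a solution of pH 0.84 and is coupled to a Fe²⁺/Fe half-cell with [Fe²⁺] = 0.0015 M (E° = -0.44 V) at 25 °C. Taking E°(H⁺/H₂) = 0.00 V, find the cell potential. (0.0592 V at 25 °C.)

0.47 V

The hydrogen couple is the cathode, so E°_cell = 0.44 V; n = 2.
[H⁺] = 10^(−0.84) = 0.14 M, and Q = [Fe²⁺]·P(H₂) / [H⁺]^2 = 0.0718.
E = E° − (0.0592/2) log Q = 0.44 − (0.0592/2)(-1.144) = 0.474 V.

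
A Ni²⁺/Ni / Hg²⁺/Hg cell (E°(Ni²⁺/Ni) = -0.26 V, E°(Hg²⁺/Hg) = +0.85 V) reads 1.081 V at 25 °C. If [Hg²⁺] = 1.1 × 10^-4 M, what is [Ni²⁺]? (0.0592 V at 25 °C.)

0.001 M

From the Nernst equation, log Q = n(E° − E)/0.0592 = 2(1.11 − 1.081)/0.0592 = 0.980, so Q = 9.54.
With Q = [Ni²⁺]/[Hg²⁺] and the known concentrations, [Ni²⁺] in the numerator gives [Ni²⁺] = 0.001 M.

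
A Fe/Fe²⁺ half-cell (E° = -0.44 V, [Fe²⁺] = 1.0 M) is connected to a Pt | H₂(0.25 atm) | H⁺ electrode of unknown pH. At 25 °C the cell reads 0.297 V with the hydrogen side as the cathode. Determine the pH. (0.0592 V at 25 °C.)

pH = 2.72

E°_cell = 0.44 V and n = 2.
log Q = n(E° − E)/0.0592 = 2×(0.44 − 0.297)/0.0592 = 4.831.
With Q = [Fe²⁺]·P(H₂) / [H⁺]^2, solving for [H⁺] gives log[H⁺] = -2.717, so pH = 2.72.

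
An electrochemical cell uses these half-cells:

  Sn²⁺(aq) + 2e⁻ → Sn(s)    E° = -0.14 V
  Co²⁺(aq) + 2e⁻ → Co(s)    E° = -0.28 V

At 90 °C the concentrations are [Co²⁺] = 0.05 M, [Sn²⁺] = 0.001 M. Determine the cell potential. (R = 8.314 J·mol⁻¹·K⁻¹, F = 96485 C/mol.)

The Sn²⁺/Sn couple has the higher reduction potential and acts as the cathode, so E°_cell = -0.14 − (-0.28) = 0.14 V.
Balancing electrons gives n = 2; the reaction quotient is Q = [Co²⁺]/[Sn²⁺] = 50.0.
E = E° − (RT/nF) ln Q = 0.14 − (8.314×363)/(2×96485) × (3.912) = 0.140 − 0.061 = 0.079 V.

0.079 V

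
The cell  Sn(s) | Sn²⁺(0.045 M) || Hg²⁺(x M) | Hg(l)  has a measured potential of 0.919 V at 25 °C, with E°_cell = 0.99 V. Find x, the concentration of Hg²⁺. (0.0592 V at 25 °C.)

From the Nernst equation, log Q = n(E° − E)/0.0592 = 2(0.99 − 0.919)/0.0592 = 2.399, so Q = 250.
With Q = [Sn²⁺]/[Hg²⁺] and the known concentrations, [Hg²⁺] in the denominator gives [Hg²⁺] = 1.8 × 10^-4 M.

1.8 × 10^-4 M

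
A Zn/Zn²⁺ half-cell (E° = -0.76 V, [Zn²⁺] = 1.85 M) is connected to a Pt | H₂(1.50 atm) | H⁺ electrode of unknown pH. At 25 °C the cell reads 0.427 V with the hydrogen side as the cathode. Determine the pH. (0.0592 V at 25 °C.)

E°_cell = 0.76 V and n = 2.
log Q = n(E° − E)/0.0592 = 2×(0.76 − 0.427)/0.0592 = 11.250.
With Q = [Zn²⁺]·P(H₂) / [H⁺]^2, solving for [H⁺] gives log[H⁺] = -5.403, so pH = 5.40.

pH = 5.40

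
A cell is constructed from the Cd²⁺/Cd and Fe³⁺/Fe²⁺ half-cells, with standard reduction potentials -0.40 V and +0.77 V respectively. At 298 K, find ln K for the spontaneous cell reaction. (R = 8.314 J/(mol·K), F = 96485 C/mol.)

E°_cell = +0.77 − (-0.40) = 1.17 V, with n = 2 electrons transferred.
At equilibrium E = 0, so the Nernst equation gives ln K = nFE°/RT = (2)(96485)(1.17)/((8.314)(298)) = 91.13.

ln K = 91.1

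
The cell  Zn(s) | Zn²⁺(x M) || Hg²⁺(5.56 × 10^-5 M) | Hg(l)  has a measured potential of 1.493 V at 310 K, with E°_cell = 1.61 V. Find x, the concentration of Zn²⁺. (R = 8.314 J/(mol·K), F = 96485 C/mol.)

0.35 M

From the Nernst equation, ln Q = nF(E° − E)/RT = 2×96485×(1.61 − 1.493)/(8.314×310) = 8.760, so Q = 6370.
With Q = [Zn²⁺]/[Hg²⁺] and the known concentrations, [Zn²⁺] in the numerator gives [Zn²⁺] = 0.35 M.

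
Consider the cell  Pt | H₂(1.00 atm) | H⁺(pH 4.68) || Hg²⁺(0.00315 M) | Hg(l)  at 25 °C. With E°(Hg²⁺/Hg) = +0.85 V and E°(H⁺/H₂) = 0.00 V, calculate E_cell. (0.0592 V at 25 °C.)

The Hg²⁺/Hg couple is the cathode, so E°_cell = 0.85 V; n = 2.
[H⁺] = 10^(−4.68) = 2.1 × 10^-5 M, and Q = [H⁺]^2 / ([Hg²⁺]·P(H₂)) = 1.39 × 10^-7.
E = E° − (0.0592/2) log Q = 0.85 − (0.0592/2)(-6.858) = 1.053 V.

1.05 V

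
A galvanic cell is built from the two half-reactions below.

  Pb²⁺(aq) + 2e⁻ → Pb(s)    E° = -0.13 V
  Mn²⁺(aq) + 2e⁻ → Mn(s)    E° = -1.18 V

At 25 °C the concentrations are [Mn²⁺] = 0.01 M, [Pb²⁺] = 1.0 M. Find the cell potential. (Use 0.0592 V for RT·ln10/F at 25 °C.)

1.11 V

The Pb²⁺/Pb couple has the higher reduction potential and acts as the cathode, so E°_cell = -0.13 − (-1.18) = 1.05 V.
Balancing electrons gives n = 2; the reaction quotient is Q = [Mn²⁺]/[Pb²⁺] = 0.0100.
At 25 °C, E = E° − (0.0592/n) log Q = 1.05 − (0.0592/2)(-2.000) = 1.050 + 0.059 = 1.109 V.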